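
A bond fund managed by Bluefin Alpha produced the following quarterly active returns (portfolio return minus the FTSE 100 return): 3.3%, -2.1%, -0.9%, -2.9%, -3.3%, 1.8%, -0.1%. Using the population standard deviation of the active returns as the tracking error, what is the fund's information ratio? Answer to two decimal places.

-0.26

r̄ = (3.3 − 2.1 − 0.9 − 2.9 − 3.3 + 1.8 − 0.1) / 7 = -4.20 / 7 = -0.6000%
Σ(r − r̄)² = 36.1400; population σ = √(36.1400/7) = 2.2722%
IR = r̄ / tracking error = -0.6000 / 2.2722 = -0.2641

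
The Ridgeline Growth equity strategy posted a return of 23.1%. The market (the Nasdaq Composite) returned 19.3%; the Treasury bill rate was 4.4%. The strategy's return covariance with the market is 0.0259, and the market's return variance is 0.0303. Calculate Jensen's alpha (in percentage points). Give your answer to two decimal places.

β = Cov / Var = 0.0259 / 0.0303 = 0.8548
E[R] = Rf + β(Rm − Rf) = 4.4% + 0.8548 × (19.3% − 4.4%) = 17.1365%
α = Rp − E[R] = 23.1% − 17.1365% = 5.9635

5.96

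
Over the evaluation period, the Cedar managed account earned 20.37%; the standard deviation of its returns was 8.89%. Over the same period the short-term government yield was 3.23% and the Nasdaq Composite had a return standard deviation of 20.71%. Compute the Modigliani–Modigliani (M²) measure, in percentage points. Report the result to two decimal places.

43.16

Sharpe = (Rp − Rf) / σp = (20.37% − 3.23%) / 8.89% = 1.9280
M² = Rf + Sharpe × σm = 3.23% + 1.9280 × 20.71% = 43.1589%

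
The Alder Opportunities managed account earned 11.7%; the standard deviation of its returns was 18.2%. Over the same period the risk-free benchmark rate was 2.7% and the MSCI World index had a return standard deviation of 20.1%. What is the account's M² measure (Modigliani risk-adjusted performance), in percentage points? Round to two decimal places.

Sharpe = (Rp − Rf) / σp = (11.7% − 2.7%) / 18.2% = 0.4945
M² = Rf + Sharpe × σm = 2.7% + 0.4945 × 20.1% = 12.6395%

12.64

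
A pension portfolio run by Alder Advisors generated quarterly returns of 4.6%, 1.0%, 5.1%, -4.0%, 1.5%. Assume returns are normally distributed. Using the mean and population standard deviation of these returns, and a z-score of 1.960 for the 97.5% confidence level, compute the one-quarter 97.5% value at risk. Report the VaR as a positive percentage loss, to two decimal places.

Mean return r̄ = 8.20 / 5 = 1.6400%
Σ(r − r̄)² = (4.6 − 1.6400)² + (1 − 1.6400)² + (5.1 − 1.6400)² + … = 52.9720
σ = √[52.9720 / 5] = 3.2549%
VaR = −(r̄ − z·σ) = −(1.6400 − 1.960 × 3.2549) = −(-4.7396) = 4.7396%

4.74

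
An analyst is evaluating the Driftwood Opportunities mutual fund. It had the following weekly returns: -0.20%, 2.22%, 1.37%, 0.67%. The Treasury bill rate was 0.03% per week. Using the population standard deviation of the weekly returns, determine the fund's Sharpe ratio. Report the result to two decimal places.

1.11

μ = (-0.2 + 2.22 + 1.37 + 0.67) / 4 = 1.0150%
Population σ = √[Σ(r − μ)² / 4] = √[3.1733 / 4] = √0.7933 = 0.8907%
Sharpe = (μ − rf) / σ = (1.0150 − 0.03) / 0.8907 = 0.9850 / 0.8907 = 1.1059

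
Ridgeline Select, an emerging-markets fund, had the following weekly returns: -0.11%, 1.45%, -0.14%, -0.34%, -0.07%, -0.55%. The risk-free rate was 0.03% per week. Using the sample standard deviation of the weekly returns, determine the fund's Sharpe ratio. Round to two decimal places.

r̄ = (-0.11 + 1.45 − 0.14 − 0.34 − 0.07 − 0.55) / 6 = 0.240 / 6 = 0.0400%
Sample σ = √[Σ(r − r̄)² / 5] = √[2.5476 / 5] = √0.5095 = 0.7138%
Sharpe = (r̄ − rf) / σ = (0.0400 − 0.03) / 0.7138 = 0.0100 / 0.7138 = 0.0140

0.01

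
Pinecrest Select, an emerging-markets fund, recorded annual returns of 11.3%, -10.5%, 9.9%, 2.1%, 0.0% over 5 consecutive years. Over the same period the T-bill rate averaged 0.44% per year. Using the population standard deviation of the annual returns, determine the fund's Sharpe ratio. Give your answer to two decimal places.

0.27

μ = (11.3 − 10.5 + 9.9 + 2.1 + 0) / 5 = 2.5600%
Σ(r − μ)² = (11.3 − 2.5600)² + (-10.5 − 2.5600)² + (9.9 − 2.5600)² + … = 307.5920
population σ = √(307.5920 / 5) = √61.5184 = 7.8434%
Sharpe = (μ − rf) / σ = (2.5600 − 0.44) / 7.8434 = 2.1200 / 7.8434 = 0.2703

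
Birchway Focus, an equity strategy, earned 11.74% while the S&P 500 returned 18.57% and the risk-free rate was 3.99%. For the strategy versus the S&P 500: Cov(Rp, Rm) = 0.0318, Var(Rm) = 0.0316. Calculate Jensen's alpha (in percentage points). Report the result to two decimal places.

-6.92

β = Cov / Var = 0.0318 / 0.0316 = 1.0063
E[R] = Rf + β(Rm − Rf) = 3.99% + 1.0063 × (18.57% − 3.99%) = 18.6619%
α = Rp − E[R] = 11.74% − 18.6619% = -6.9219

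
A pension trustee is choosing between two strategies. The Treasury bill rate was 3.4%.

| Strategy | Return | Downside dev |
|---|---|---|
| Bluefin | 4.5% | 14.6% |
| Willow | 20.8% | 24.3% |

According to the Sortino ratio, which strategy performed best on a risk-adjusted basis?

Willow

Bluefin: Sortino ratio = (4.5% − 3.4%) / 14.6% = 0.075
Willow: Sortino ratio = (20.8% − 3.4%) / 24.3% = 0.716
Highest: Willow (0.716).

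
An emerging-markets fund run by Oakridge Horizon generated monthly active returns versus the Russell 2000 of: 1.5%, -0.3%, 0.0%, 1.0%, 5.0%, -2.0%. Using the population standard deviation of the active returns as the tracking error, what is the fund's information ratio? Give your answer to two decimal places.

Mean return r̄ = 5.20 / 6 = 0.8667%
Σ(r − r̄)² = (1.5 − 0.8667)² + (-0.3 − 0.8667)² + … = 27.8333
population σ = √(27.8333 / 6) = √4.6389 = 2.1538%
IR = r̄ / tracking error = 0.8667 / 2.1538 = 0.4024

0.40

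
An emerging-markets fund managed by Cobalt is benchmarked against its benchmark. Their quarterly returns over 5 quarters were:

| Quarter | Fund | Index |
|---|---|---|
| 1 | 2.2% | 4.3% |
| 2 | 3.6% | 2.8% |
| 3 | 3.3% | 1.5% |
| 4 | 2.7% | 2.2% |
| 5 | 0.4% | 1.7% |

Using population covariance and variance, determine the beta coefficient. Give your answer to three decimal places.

r̄p = 2.4400%,  r̄m = 2.5000%
Cov = Σ(rp − r̄p)(rm − r̄m) / 5 = 0.1220
Var(rm) = Σ(rm − r̄m)² / 5 = 1.0120
β = Cov / Var = 0.1220 / 1.0120 = 0.1206

0.121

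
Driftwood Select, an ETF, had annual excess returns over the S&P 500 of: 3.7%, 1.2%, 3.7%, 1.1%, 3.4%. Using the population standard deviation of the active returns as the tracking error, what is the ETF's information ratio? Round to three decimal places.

μ = (3.7 + 1.2 + 3.7 + 1.1 + 3.4) / 5 = 13.10 / 5 = 2.6200%
Population σ = √[Σ(r − μ)² / 5] = √[7.2680 / 5] = √1.4536 = 1.2057%
IR = μ / tracking error = 2.6200 / 1.2057 = 2.1730

2.173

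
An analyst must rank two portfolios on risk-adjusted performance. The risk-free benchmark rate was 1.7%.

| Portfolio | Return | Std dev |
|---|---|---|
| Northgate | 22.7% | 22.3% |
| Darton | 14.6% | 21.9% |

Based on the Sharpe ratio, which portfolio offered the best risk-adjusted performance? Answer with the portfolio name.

Northgate: Sharpe ratio = (22.7% − 1.7%) / 22.3% = 0.942
Darton: Sharpe ratio = (14.6% − 1.7%) / 21.9% = 0.589
Highest: Northgate (0.942).

Northgate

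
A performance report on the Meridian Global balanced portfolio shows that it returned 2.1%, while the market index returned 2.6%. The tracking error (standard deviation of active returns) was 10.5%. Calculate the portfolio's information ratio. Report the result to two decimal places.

IR = (Rp − Rb) / TE = (2.1% − 2.6%) / 10.5% = -0.50% / 10.5% = -0.0476

-0.05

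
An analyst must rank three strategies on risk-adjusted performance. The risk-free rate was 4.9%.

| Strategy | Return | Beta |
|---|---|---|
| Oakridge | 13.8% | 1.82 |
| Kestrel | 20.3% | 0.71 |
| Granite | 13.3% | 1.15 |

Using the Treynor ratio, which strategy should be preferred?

Kestrel

Oakridge: Treynor = (13.8% − 4.9%) / 1.82 = 4.890
Kestrel: Treynor = (20.3% − 4.9%) / 0.71 = 21.690
Granite: Treynor = (13.3% − 4.9%) / 1.15 = 7.304
Highest: Kestrel (21.690).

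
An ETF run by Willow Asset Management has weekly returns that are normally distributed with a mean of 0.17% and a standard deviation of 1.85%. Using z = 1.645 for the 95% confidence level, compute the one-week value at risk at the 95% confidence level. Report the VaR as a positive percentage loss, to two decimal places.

VaR (as % loss) = −(μ − z·σ) = −(0.17% − 1.645 × 1.85%) = −(-2.87325%) = 2.87325%

2.87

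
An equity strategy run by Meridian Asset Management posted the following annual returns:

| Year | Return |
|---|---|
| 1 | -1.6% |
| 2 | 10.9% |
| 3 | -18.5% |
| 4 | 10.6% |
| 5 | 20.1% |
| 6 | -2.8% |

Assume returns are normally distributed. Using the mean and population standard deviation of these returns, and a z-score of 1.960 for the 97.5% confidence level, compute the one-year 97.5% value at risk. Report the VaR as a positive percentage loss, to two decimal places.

r̄ = (-1.6 + 10.9 − 18.5 + 10.6 + 20.1 − 2.8) / 6 = 18.70 / 6 = 3.1167%
Σ(r − r̄)² = 929.5483; population σ = √(929.5483/6) = 12.4469%
VaR = −(r̄ − z·σ) = −(3.1167 − 1.960 × 12.4469) = −(-21.2792) = 21.2792%

21.28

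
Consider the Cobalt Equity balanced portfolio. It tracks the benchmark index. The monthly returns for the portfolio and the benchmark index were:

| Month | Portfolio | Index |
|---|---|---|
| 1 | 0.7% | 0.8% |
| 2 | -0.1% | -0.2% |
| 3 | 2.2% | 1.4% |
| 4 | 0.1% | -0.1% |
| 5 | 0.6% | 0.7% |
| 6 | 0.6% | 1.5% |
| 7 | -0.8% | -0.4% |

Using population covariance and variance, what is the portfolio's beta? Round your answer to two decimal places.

0.99

r̄p = 0.4714%,  r̄m = 0.5286%
Cov = Σ(rp − r̄p)(rm − r̄m) / 7 = 0.5065
Var(rm) = Σ(rm − r̄m)² / 7 = 0.5135
β = Cov / Var = 0.5065 / 0.5135 = 0.9864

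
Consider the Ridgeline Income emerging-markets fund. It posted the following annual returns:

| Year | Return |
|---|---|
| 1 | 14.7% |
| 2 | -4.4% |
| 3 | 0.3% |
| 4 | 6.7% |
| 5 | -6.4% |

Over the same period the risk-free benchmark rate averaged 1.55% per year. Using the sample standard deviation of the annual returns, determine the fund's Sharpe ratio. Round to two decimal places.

μ = (14.7 − 4.4 + 0.3 + 6.7 − 6.4) / 5 = 10.90 / 5 = 2.1800%
Sample σ = √[Σ(r − μ)² / 4] = √[297.6280 / 4] = √74.4070 = 8.6259%
Sharpe = (μ − rf) / σ = (2.1800 − 1.55) / 8.6259 = 0.6300 / 8.6259 = 0.0730

0.07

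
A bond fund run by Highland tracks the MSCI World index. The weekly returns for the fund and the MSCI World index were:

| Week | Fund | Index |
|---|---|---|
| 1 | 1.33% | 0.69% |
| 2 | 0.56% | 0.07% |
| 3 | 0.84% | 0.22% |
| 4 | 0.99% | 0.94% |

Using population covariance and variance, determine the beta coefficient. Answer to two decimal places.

r̄p = 0.9300%,  r̄m = 0.4800%
Cov = Σ(rp − r̄p)(rm − r̄m) / 4 = 0.0717
Var(rm) = Σ(rm − r̄m)² / 4 = 0.1229
β = Cov / Var = 0.0717 / 0.1229 = 0.5834

0.58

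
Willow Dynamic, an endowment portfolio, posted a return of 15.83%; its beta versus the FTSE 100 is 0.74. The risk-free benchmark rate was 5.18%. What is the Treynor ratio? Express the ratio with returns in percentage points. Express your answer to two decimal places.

14.39

Treynor = (Rp − Rf) / β = (15.83% − 5.18%) / 0.74 = 10.65 / 0.74 = 14.3919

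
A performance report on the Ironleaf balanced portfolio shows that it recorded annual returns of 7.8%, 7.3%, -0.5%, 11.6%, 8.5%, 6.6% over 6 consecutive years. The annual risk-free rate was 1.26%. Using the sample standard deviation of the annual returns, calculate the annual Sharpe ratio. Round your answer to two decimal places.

r̄ = (7.8 + 7.3 − 0.5 + 11.6 + 8.5 + 6.6) / 6 = 41.30 / 6 = 6.8833%
Σ(r − r̄)² = (7.8 − 6.8833)² + (7.3 − 6.8833)² + (-0.5 − 6.8833)² + … = 80.4683
sample σ = √(80.4683 / 5) = √16.0937 = 4.0117%
Sharpe = (r̄ − rf) / σ = (6.8833 − 1.26) / 4.0117 = 5.6233 / 4.0117 = 1.4017

1.40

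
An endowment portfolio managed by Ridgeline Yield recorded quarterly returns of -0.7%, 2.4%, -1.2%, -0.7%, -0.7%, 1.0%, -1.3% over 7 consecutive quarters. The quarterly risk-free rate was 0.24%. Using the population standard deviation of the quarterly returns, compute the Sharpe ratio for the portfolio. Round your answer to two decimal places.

r̄ = (-0.7 + 2.4 − 1.2 − 0.7 − 0.7 + 1 − 1.3) / 7 = -1.20 / 7 = -0.1714%
Population std dev = √[11.1543 / 7] = 1.2623%
Sharpe = (r̄ − rf) / σ = (-0.1714 − 0.24) / 1.2623 = -0.4114 / 1.2623 = -0.3259

-0.33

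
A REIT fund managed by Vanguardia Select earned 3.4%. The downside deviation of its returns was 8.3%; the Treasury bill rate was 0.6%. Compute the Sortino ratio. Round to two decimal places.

0.34

Sortino = (Rp − Rf) / σd = (3.4% − 0.6%) / 8.3% = 2.80% / 8.3% = 0.3373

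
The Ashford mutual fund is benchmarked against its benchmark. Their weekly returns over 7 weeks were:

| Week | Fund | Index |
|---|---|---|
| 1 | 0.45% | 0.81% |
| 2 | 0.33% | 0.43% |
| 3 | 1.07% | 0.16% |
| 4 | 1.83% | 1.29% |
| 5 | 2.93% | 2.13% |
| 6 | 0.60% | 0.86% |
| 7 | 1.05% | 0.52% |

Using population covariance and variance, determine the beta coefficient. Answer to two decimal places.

1.17

r̄p = 1.1800%,  r̄m = 0.8857%
Cov = Σ(rp − r̄p)(rm − r̄m) / 7 = 0.4322
Var(rm) = Σ(rm − r̄m)² / 7 = 0.3695
β = Cov / Var = 0.4322 / 0.3695 = 1.1697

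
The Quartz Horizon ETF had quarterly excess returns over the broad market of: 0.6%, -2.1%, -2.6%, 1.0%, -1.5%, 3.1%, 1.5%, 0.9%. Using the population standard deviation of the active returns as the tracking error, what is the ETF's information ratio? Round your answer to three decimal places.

Mean return r̄ = 0.90 / 8 = 0.1125%
Σ(r − r̄)² = (0.6 − 0.1125)² + (-2.1 − 0.1125)² + (-2.6 − 0.1125)² + … = 27.3488
σ = √[27.3488 / 8] = 1.8489%
IR = r̄ / tracking error = 0.1125 / 1.8489 = 0.0608

0.061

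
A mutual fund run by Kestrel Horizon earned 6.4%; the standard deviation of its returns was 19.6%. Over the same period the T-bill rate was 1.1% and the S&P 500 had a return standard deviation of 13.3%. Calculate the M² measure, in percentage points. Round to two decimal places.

Sharpe = (Rp − Rf) / σp = (6.4% − 1.1%) / 19.6% = 0.2704
M² = Rf + Sharpe × σm = 1.1% + 0.2704 × 13.3% = 4.6963%

4.70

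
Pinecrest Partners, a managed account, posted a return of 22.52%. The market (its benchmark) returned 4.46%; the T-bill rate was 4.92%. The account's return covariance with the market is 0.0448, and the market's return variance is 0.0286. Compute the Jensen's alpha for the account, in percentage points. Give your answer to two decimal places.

18.32

β = Cov / Var = 0.0448 / 0.0286 = 1.5664
E[R] = Rf + β(Rm − Rf) = 4.92% + 1.5664 × (4.46% − 4.92%) = 4.1995%
α = Rp − E[R] = 22.52% − 4.1995% = 18.3205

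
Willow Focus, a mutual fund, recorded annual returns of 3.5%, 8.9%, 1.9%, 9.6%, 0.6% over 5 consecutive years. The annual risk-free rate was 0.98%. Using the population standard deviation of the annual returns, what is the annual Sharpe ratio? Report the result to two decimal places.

1.07

μ = (3.5 + 8.9 + 1.9 + 9.6 + 0.6) / 5 = 4.9000%
Population std dev = √[67.5400 / 5] = 3.6753%
Sharpe = (μ − rf) / σ = (4.9000 − 0.98) / 3.6753 = 3.9200 / 3.6753 = 1.0666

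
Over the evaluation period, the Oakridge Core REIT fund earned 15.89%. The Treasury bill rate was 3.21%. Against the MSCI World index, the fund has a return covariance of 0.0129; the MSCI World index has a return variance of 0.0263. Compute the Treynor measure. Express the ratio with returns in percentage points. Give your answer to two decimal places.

25.85

β = Cov / Var = 0.0129 / 0.0263 = 0.4905
Treynor = (Rp − Rf) / β = (15.89% − 3.21%) / 0.4905 = 12.68 / 0.4905 = 25.8512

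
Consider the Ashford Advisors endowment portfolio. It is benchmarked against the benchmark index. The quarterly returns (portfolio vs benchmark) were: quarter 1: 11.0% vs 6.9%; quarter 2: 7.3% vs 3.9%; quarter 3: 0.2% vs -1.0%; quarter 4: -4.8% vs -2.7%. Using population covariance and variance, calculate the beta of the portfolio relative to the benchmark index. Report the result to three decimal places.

r̄p = 3.4250%,  r̄m = 1.7750%
Cov = Σ(rp − r̄p)(rm − r̄m) / 4 = 23.2031
Var(rm) = Σ(rm − r̄m)² / 4 = 14.6269
β = Cov / Var = 23.2031 / 14.6269 = 1.5863

1.586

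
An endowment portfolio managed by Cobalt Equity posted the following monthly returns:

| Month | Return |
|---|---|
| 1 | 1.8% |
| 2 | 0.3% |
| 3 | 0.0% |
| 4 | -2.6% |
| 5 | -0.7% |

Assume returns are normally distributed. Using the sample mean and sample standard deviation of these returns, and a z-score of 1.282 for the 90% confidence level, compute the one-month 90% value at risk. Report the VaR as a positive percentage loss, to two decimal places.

2.30

r̄ = (1.8 + 0.3 + 0 − 2.6 − 0.7) / 5 = -1.20 / 5 = -0.2400%
Σ(r − r̄)² = 10.2920; sample σ = √(10.2920/4) = 1.6041%
VaR = −(r̄ − z·σ) = −(-0.2400 − 1.282 × 1.6041) = −(-2.2965) = 2.2965%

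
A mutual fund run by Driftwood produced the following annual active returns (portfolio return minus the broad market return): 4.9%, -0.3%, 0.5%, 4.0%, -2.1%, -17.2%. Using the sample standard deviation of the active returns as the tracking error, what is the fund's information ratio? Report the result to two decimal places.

Mean return μ = -10.20 / 6 = -1.7000%
Σ(r − μ)² = 323.2600; sample σ = √(323.2600/5) = 8.0406%
IR = μ / tracking error = -1.7000 / 8.0406 = -0.2114

-0.21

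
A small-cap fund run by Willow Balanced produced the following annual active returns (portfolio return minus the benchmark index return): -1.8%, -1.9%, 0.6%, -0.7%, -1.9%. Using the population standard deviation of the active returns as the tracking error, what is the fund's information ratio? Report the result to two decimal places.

r̄ = (-1.8 − 1.9 + 0.6 − 0.7 − 1.9) / 5 = -5.70 / 5 = -1.1400%
Σ(r − r̄)² = (-1.8 − (-1.1400))² + (-1.9 − (-1.1400))² + … = 4.8120
σ = √[4.8120 / 5] = 0.9810%
IR = r̄ / tracking error = -1.1400 / 0.9810 = -1.1621

-1.16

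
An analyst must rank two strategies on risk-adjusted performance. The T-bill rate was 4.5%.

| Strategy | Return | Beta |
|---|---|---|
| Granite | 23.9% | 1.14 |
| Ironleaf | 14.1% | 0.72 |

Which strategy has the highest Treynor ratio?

Granite

Granite: Treynor = (23.9% − 4.5%) / 1.14 = 17.018
Ironleaf: Treynor = (14.1% − 4.5%) / 0.72 = 13.333
Highest: Granite (17.018).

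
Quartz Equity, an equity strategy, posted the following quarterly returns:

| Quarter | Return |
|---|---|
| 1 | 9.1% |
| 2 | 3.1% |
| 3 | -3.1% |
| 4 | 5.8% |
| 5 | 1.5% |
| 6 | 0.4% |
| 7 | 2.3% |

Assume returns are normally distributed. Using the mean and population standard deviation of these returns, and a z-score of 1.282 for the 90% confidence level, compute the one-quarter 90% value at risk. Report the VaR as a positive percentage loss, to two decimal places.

1.90

r̄ = (9.1 + 3.1 − 3.1 + 5.8 + 1.5 + 0.4 + 2.3) / 7 = 2.7286%
Σ(r − r̄)² = 91.2543; population σ = √(91.2543/7) = 3.6106%
VaR = −(r̄ − z·σ) = −(2.7286 − 1.282 × 3.6106) = −(-1.9002) = 1.9002%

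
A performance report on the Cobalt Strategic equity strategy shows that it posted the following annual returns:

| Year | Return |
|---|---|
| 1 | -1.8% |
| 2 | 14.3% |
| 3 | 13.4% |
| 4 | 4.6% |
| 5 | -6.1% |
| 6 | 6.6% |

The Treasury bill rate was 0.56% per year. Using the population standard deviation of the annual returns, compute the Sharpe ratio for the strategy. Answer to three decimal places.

Mean return μ = 31.00 / 6 = 5.1667%
Σ(r − μ)² = 329.0533; population σ = √(329.0533/6) = 7.4056%
Sharpe = (μ − rf) / σ = (5.1667 − 0.56) / 7.4056 = 4.6067 / 7.4056 = 0.6221

0.622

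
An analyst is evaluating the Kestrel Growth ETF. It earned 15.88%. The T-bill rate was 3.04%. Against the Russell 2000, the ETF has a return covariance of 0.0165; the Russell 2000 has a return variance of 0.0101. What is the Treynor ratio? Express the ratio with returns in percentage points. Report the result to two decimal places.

β = Cov / Var = 0.0165 / 0.0101 = 1.6337
Treynor = (Rp − Rf) / β = (15.88% − 3.04%) / 1.6337 = 12.84 / 1.6337 = 7.8595

7.86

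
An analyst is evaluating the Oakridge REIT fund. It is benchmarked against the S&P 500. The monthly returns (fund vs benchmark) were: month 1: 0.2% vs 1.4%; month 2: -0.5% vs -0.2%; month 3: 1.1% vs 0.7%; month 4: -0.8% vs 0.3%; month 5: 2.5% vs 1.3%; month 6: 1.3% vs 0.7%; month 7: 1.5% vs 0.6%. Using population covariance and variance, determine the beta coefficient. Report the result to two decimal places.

r̄p = 0.7571%,  r̄m = 0.6857%
Cov = Σ(rp − r̄p)(rm − r̄m) / 7 = 0.3337
Var(rm) = Σ(rm − r̄m)² / 7 = 0.2612
β = Cov / Var = 0.3337 / 0.2612 = 1.2776

1.28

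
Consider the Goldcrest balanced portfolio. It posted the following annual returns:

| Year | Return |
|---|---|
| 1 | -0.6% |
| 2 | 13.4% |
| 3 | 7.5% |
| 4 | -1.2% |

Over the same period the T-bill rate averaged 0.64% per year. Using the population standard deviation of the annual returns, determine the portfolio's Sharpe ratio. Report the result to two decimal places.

r̄ = (-0.6 + 13.4 + 7.5 − 1.2) / 4 = 19.10 / 4 = 4.7750%
Σ(r − r̄)² = 146.4075; population σ = √(146.4075/4) = 6.0499%
Sharpe = (r̄ − rf) / σ = (4.7750 − 0.64) / 6.0499 = 4.1350 / 6.0499 = 0.6835

0.68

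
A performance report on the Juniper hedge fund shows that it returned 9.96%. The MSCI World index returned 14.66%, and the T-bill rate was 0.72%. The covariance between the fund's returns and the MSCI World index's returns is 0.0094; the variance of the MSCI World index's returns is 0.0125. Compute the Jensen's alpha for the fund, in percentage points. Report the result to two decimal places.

β = Cov / Var = 0.0094 / 0.0125 = 0.7520
E[R] = Rf + β(Rm − Rf) = 0.72% + 0.7520 × (14.66% − 0.72%) = 11.2029%
α = Rp − E[R] = 9.96% − 11.2029% = -1.2429

-1.24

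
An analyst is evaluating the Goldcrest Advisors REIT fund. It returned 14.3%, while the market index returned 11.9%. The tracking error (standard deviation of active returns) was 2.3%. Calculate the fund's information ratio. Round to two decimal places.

1.04

IR = (Rp − Rb) / TE = (14.3% − 11.9%) / 2.3% = 2.40% / 2.3% = 1.0435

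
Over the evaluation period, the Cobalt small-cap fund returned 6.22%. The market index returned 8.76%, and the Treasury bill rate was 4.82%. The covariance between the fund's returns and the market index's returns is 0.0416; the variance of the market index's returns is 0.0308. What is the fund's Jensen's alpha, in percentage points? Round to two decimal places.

β = Cov / Var = 0.0416 / 0.0308 = 1.3506
E[R] = Rf + β(Rm − Rf) = 4.82% + 1.3506 × (8.76% − 4.82%) = 10.1414%
α = Rp − E[R] = 6.22% − 10.1414% = -3.9214

-3.92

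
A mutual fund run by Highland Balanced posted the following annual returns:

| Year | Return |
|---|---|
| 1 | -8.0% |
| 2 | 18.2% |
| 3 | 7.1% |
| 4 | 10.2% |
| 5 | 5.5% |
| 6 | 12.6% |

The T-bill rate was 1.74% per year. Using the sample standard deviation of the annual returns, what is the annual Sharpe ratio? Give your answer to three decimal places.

0.662

μ = (-8 + 18.2 + 7.1 + 10.2 + 5.5 + 12.6) / 6 = 45.60 / 6 = 7.6000%
Σ(r − μ)² = (-8 − 7.6000)² + (18.2 − 7.6000)² + (7.1 − 7.6000)² + … = 392.1400
σ = √[392.1400 / 5] = 8.8560%
Sharpe = (μ − rf) / σ = (7.6000 − 1.74) / 8.8560 = 5.8600 / 8.8560 = 0.6617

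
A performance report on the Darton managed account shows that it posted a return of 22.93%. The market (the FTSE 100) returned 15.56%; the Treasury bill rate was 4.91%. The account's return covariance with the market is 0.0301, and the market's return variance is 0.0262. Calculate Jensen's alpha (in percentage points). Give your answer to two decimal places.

5.78

β = Cov / Var = 0.0301 / 0.0262 = 1.1489
E[R] = Rf + β(Rm − Rf) = 4.91% + 1.1489 × (15.56% − 4.91%) = 17.1458%
α = Rp − E[R] = 22.93% − 17.1458% = 5.7842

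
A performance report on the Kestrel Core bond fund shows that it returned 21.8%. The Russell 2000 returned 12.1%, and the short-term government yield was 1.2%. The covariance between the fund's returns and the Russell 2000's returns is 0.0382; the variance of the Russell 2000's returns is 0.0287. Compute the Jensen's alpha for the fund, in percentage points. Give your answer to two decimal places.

6.09

β = Cov / Var = 0.0382 / 0.0287 = 1.3310
E[R] = Rf + β(Rm − Rf) = 1.2% + 1.3310 × (12.1% − 1.2%) = 15.7079%
α = Rp − E[R] = 21.8% − 15.7079% = 6.0921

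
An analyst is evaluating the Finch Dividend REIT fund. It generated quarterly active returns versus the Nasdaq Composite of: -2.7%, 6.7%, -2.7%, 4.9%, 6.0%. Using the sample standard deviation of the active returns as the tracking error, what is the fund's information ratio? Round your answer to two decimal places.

0.52

μ = (-2.7 + 6.7 − 2.7 + 4.9 + 6) / 5 = 12.20 / 5 = 2.4400%
Sample σ = √[Σ(r − μ)² / 4] = √[89.7120 / 4] = √22.4280 = 4.7358%
IR = μ / tracking error = 2.4400 / 4.7358 = 0.5152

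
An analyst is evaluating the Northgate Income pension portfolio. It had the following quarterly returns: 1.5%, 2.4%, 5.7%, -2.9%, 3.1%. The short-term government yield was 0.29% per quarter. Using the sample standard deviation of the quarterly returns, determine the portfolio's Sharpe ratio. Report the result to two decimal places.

0.53

r̄ = (1.5 + 2.4 + 5.7 − 2.9 + 3.1) / 5 = 9.80 / 5 = 1.9600%
Sample std dev = √[39.3120 / 4] = 3.1350%
Sharpe = (r̄ − rf) / σ = (1.9600 − 0.29) / 3.1350 = 1.6700 / 3.1350 = 0.5327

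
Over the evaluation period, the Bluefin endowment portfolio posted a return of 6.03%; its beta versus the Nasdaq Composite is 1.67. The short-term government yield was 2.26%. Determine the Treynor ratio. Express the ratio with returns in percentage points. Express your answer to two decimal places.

Treynor = (Rp − Rf) / β = (6.03% − 2.26%) / 1.67 = 3.77 / 1.67 = 2.2575

2.26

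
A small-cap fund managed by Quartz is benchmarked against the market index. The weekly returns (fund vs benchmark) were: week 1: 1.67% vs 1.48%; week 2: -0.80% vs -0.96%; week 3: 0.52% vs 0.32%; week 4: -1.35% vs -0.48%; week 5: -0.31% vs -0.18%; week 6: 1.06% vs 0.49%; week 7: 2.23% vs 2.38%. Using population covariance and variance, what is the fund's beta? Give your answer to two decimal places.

r̄p = 0.4314%,  r̄m = 0.4357%
Cov = Σ(rp − r̄p)(rm − r̄m) / 7 = 1.2315
Var(rm) = Σ(rm − r̄m)² / 7 = 1.1504
β = Cov / Var = 1.2315 / 1.1504 = 1.0705

1.07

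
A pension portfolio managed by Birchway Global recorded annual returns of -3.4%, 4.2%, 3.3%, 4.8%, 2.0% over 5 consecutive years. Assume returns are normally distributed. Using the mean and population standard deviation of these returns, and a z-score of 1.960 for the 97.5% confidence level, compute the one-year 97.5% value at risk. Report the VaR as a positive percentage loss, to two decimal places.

3.59

Mean return r̄ = 10.90 / 5 = 2.1800%
Σ(r − r̄)² = (-3.4 − 2.1800)² + (4.2 − 2.1800)² + … = 43.3680
population σ = √(43.3680 / 5) = √8.6736 = 2.9451%
VaR = −(r̄ − z·σ) = −(2.1800 − 1.960 × 2.9451) = −(-3.5924) = 3.5924%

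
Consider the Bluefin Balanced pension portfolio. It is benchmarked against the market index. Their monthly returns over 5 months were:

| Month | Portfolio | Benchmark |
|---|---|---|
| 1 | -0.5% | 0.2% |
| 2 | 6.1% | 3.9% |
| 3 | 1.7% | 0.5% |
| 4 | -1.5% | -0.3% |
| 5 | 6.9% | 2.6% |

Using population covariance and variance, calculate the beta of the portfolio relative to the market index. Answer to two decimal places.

1.98

r̄p = 2.5400%,  r̄m = 1.3800%
Cov = Σ(rp − r̄p)(rm − r̄m) / 5 = 5.0808
Var(rm) = Σ(rm − r̄m)² / 5 = 2.5656
β = Cov / Var = 5.0808 / 2.5656 = 1.9804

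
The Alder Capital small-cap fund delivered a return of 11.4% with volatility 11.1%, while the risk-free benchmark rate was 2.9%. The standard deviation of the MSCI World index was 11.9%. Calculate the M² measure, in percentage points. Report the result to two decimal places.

Sharpe = (Rp − Rf) / σp = (11.4% − 2.9%) / 11.1% = 0.7658
M² = Rf + Sharpe × σm = 2.9% + 0.7658 × 11.9% = 12.0130%

12.01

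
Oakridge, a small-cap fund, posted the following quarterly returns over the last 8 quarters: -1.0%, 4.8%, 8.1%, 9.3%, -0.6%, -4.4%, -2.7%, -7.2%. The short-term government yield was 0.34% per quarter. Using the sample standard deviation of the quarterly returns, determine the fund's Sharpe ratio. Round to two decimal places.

r̄ = (-1 + 4.8 + 8.1 + 9.3 − 0.6 − 4.4 − 2.7 − 7.2) / 8 = 0.7875%
Sample σ = √[Σ(r − r̄)² / 7] = √[250.0288 / 7] = √35.7184 = 5.9765%
Sharpe = (r̄ − rf) / σ = (0.7875 − 0.34) / 5.9765 = 0.4475 / 5.9765 = 0.0749

0.07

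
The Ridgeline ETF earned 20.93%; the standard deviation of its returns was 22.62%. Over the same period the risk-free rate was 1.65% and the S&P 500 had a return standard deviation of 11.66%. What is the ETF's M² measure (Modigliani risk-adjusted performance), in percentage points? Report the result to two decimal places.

Sharpe = (Rp − Rf) / σp = (20.93% − 1.65%) / 22.62% = 0.8523
M² = Rf + Sharpe × σm = 1.65% + 0.8523 × 11.66% = 11.5878%

11.59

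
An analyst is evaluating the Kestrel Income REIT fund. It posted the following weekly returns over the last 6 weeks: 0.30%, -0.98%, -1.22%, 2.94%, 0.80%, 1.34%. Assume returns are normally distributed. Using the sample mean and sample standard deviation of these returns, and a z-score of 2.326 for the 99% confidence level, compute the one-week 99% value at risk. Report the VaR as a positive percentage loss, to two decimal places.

3.06

r̄ = (0.3 − 0.98 − 1.22 + 2.94 + 0.8 + 1.34) / 6 = 3.180 / 6 = 0.5300%
Σ(r − r̄)² = (0.3 − 0.5300)² + (-0.98 − 0.5300)² + … = 11.9326
σ = √[11.9326 / 5] = 1.5448%
VaR = −(r̄ − z·σ) = −(0.5300 − 2.326 × 1.5448) = −(-3.0632) = 3.0632%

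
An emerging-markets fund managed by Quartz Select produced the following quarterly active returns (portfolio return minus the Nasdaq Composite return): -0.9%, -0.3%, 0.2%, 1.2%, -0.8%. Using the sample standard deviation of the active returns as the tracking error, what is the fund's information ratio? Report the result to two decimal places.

r̄ = (-0.9 − 0.3 + 0.2 + 1.2 − 0.8) / 5 = -0.1200%
Σ(r − r̄)² = (-0.9 − (-0.1200))² + (-0.3 − (-0.1200))² + (0.2 − (-0.1200))² + … = 2.9480
sample σ = √(2.9480 / 4) = √0.7370 = 0.8585%
IR = r̄ / tracking error = -0.1200 / 0.8585 = -0.1398

-0.14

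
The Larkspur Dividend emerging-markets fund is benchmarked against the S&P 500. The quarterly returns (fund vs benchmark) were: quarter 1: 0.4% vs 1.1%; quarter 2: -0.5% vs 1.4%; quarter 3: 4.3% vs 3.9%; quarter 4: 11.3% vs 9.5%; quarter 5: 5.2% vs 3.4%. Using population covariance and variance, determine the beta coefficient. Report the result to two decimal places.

r̄p = 4.1400%,  r̄m = 3.8600%
Cov = Σ(rp − r̄p)(rm − r̄m) / 5 = 12.3276
Var(rm) = Σ(rm − r̄m)² / 5 = 9.1384
β = Cov / Var = 12.3276 / 9.1384 = 1.3490

1.35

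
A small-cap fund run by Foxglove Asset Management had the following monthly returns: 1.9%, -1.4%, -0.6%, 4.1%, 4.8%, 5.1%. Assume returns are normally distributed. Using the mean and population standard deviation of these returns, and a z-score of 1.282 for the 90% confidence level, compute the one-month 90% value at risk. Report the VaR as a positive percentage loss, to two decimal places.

0.98

Mean return μ = 13.90 / 6 = 2.3167%
Population std dev = √[39.5883 / 6] = 2.5687%
VaR = −(μ − z·σ) = −(2.3167 − 1.282 × 2.5687) = −(-0.9764) = 0.9764%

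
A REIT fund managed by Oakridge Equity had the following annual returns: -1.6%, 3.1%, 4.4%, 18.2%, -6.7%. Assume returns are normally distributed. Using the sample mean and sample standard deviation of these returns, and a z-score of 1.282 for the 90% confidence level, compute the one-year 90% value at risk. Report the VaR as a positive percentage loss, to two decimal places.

8.46

r̄ = (-1.6 + 3.1 + 4.4 + 18.2 − 6.7) / 5 = 3.4800%
Sample σ = √[Σ(r − r̄)² / 4] = √[347.1080 / 4] = √86.7770 = 9.3154%
VaR = −(r̄ − z·σ) = −(3.4800 − 1.282 × 9.3154) = −(-8.4623) = 8.4623%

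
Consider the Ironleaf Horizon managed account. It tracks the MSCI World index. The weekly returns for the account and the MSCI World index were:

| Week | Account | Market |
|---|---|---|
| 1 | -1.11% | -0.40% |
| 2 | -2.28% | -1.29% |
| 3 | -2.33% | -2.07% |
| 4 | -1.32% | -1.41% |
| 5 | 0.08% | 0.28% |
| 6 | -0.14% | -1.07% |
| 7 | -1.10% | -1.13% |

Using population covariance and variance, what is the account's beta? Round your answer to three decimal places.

0.931

r̄p = -1.1714%,  r̄m = -1.0129%
Cov = Σ(rp − r̄p)(rm − r̄m) / 7 = 0.4542
Var(rm) = Σ(rm − r̄m)² / 7 = 0.4880
β = Cov / Var = 0.4542 / 0.4880 = 0.9307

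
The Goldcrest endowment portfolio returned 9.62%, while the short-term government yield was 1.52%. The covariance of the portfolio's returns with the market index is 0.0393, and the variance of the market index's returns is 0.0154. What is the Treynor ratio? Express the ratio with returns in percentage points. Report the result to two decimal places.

3.17

β = Cov / Var = 0.0393 / 0.0154 = 2.5519
Treynor = (Rp − Rf) / β = (9.62% − 1.52%) / 2.5519 = 8.10 / 2.5519 = 3.1741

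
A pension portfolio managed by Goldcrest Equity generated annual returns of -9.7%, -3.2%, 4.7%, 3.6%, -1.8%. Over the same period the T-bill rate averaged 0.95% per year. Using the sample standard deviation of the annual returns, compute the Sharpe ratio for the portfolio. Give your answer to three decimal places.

-0.385

Mean return r̄ = -6.40 / 5 = -1.2800%
Sample std dev = √[134.4280 / 4] = 5.7972%
Sharpe = (r̄ − rf) / σ = (-1.2800 − 0.95) / 5.7972 = -2.2300 / 5.7972 = -0.3847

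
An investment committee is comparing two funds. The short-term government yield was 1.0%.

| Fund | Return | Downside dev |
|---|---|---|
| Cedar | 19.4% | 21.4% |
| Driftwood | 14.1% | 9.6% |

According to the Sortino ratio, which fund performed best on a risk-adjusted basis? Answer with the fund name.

Cedar: Sortino ratio = (19.4% − 1.0%) / 21.4% = 0.860
Driftwood: Sortino ratio = (14.1% − 1.0%) / 9.6% = 1.365
Highest: Driftwood (1.365).

Driftwood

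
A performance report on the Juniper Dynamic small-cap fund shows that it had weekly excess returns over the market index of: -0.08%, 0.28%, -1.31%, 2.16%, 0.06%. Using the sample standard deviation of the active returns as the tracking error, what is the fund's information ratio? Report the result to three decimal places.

0.178

r̄ = (-0.08 + 0.28 − 1.31 + 2.16 + 0.06) / 5 = 0.2220%
Σ(r − r̄)² = (-0.08 − 0.2220)² + (0.28 − 0.2220)² + … = 6.2237
σ = √[6.2237 / 4] = 1.2474%
IR = r̄ / tracking error = 0.2220 / 1.2474 = 0.1780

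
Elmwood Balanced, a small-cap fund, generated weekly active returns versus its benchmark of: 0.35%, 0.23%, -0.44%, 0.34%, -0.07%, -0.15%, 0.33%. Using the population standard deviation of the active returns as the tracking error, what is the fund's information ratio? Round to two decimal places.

0.30

Mean return r̄ = 0.590 / 7 = 0.0843%
Σ(r − r̄)² = (0.35 − 0.0843)² + (0.23 − 0.0843)² + … = 0.5712
σ = √[0.5712 / 7] = 0.2857%
IR = r̄ / tracking error = 0.0843 / 0.2857 = 0.2951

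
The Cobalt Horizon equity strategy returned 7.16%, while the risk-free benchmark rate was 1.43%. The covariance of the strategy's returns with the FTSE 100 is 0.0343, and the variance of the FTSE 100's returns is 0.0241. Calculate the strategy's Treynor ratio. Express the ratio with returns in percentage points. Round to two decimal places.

4.03

β = Cov / Var = 0.0343 / 0.0241 = 1.4232
Treynor = (Rp − Rf) / β = (7.16% − 1.43%) / 1.4232 = 5.73 / 1.4232 = 4.0261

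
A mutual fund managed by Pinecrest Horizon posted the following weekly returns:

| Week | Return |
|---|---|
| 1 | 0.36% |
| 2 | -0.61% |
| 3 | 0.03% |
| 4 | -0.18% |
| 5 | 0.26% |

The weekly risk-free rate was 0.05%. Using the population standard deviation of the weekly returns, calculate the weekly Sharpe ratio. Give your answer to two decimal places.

r̄ = (0.36 − 0.61 + 0.03 − 0.18 + 0.26) / 5 = -0.140 / 5 = -0.0280%
Population std dev = √[0.5987 / 5] = 0.3460%
Sharpe = (r̄ − rf) / σ = (-0.0280 − 0.05) / 0.3460 = -0.0780 / 0.3460 = -0.2254

-0.23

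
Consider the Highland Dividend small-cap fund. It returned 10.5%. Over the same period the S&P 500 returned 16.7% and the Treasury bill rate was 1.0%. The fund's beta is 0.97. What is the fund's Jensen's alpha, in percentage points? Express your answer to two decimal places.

-5.73

CAPM expected return = Rf + β(Rm − Rf) = 1.0% + 0.97 × (16.7% − 1.0%) = 1 + 0.97 × 15.70 = 16.2290%
Jensen's α = Rp − E[R] = 10.5% − 16.2290% = -5.7290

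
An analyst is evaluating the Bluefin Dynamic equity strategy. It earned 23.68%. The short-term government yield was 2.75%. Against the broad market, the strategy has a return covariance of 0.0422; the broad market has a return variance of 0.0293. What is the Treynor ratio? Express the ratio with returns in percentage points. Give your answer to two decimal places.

14.53

β = Cov / Var = 0.0422 / 0.0293 = 1.4403
Treynor = (Rp − Rf) / β = (23.68% − 2.75%) / 1.4403 = 20.93 / 1.4403 = 14.5317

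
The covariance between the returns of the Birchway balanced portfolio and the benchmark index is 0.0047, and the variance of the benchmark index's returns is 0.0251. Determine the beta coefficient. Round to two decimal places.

β = Cov(Rp, Rm) / Var(Rm) = 0.0047 / 0.0251 = 0.1873

0.19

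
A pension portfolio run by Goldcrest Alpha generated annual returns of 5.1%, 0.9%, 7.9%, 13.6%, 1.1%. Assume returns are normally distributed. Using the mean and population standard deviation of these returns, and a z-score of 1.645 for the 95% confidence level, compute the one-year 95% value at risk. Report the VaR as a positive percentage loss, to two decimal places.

μ = (5.1 + 0.9 + 7.9 + 13.6 + 1.1) / 5 = 28.60 / 5 = 5.7200%
Population σ = √[Σ(r − μ)² / 5] = √[111.8080 / 5] = √22.3616 = 4.7288%
VaR = −(μ − z·σ) = −(5.7200 − 1.645 × 4.7288) = −(-2.0589) = 2.0589%

2.06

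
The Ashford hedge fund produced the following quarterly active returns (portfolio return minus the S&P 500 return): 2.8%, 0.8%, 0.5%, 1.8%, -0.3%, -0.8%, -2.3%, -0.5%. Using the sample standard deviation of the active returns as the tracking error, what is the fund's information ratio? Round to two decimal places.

0.16

r̄ = (2.8 + 0.8 + 0.5 + 1.8 − 0.3 − 0.8 − 2.3 − 0.5) / 8 = 0.2500%
Σ(r − r̄)² = (2.8 − 0.2500)² + (0.8 − 0.2500)² + … = 17.7400
sample σ = √(17.7400 / 7) = √2.5343 = 1.5919%
IR = r̄ / tracking error = 0.2500 / 1.5919 = 0.1570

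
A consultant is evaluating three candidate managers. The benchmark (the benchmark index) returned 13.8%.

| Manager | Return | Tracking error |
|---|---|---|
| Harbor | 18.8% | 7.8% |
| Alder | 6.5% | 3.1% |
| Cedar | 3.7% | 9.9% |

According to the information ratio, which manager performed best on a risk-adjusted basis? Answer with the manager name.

Harbor: IR = (18.8% − 13.8%) / 7.8% = 0.641
Alder: IR = (6.5% − 13.8%) / 3.1% = -2.355
Cedar: IR = (3.7% − 13.8%) / 9.9% = -1.020
Highest: Harbor (0.641).

Harbor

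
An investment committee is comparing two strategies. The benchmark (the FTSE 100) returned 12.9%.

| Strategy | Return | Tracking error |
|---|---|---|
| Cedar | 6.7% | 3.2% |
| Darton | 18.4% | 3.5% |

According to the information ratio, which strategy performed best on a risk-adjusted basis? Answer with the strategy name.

Cedar: IR = (6.7% − 12.9%) / 3.2% = -1.938
Darton: IR = (18.4% − 12.9%) / 3.5% = 1.571
Highest: Darton (1.571).

Darton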